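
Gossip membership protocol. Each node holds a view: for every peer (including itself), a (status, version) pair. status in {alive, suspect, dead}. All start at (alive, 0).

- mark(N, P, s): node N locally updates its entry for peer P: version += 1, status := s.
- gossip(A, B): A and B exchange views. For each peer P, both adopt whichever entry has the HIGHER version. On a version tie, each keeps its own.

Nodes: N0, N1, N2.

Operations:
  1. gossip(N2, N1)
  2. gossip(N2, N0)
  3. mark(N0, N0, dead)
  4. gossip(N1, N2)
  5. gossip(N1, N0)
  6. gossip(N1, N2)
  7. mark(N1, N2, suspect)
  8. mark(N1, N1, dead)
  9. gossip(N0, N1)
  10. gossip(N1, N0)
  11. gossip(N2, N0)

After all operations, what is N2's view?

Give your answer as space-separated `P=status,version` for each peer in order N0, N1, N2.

Answer: N0=dead,1 N1=dead,1 N2=suspect,1

Derivation:
Op 1: gossip N2<->N1 -> N2.N0=(alive,v0) N2.N1=(alive,v0) N2.N2=(alive,v0) | N1.N0=(alive,v0) N1.N1=(alive,v0) N1.N2=(alive,v0)
Op 2: gossip N2<->N0 -> N2.N0=(alive,v0) N2.N1=(alive,v0) N2.N2=(alive,v0) | N0.N0=(alive,v0) N0.N1=(alive,v0) N0.N2=(alive,v0)
Op 3: N0 marks N0=dead -> (dead,v1)
Op 4: gossip N1<->N2 -> N1.N0=(alive,v0) N1.N1=(alive,v0) N1.N2=(alive,v0) | N2.N0=(alive,v0) N2.N1=(alive,v0) N2.N2=(alive,v0)
Op 5: gossip N1<->N0 -> N1.N0=(dead,v1) N1.N1=(alive,v0) N1.N2=(alive,v0) | N0.N0=(dead,v1) N0.N1=(alive,v0) N0.N2=(alive,v0)
Op 6: gossip N1<->N2 -> N1.N0=(dead,v1) N1.N1=(alive,v0) N1.N2=(alive,v0) | N2.N0=(dead,v1) N2.N1=(alive,v0) N2.N2=(alive,v0)
Op 7: N1 marks N2=suspect -> (suspect,v1)
Op 8: N1 marks N1=dead -> (dead,v1)
Op 9: gossip N0<->N1 -> N0.N0=(dead,v1) N0.N1=(dead,v1) N0.N2=(suspect,v1) | N1.N0=(dead,v1) N1.N1=(dead,v1) N1.N2=(suspect,v1)
Op 10: gossip N1<->N0 -> N1.N0=(dead,v1) N1.N1=(dead,v1) N1.N2=(suspect,v1) | N0.N0=(dead,v1) N0.N1=(dead,v1) N0.N2=(suspect,v1)
Op 11: gossip N2<->N0 -> N2.N0=(dead,v1) N2.N1=(dead,v1) N2.N2=(suspect,v1) | N0.N0=(dead,v1) N0.N1=(dead,v1) N0.N2=(suspect,v1)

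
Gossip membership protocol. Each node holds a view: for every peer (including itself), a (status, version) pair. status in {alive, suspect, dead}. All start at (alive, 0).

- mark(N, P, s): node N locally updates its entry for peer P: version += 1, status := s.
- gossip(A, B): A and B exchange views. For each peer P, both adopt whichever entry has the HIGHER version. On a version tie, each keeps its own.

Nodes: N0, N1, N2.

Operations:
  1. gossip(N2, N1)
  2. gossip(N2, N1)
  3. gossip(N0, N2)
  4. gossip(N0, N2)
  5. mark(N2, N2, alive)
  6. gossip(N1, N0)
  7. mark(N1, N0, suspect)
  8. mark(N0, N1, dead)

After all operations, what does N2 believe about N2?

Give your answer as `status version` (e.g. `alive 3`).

Op 1: gossip N2<->N1 -> N2.N0=(alive,v0) N2.N1=(alive,v0) N2.N2=(alive,v0) | N1.N0=(alive,v0) N1.N1=(alive,v0) N1.N2=(alive,v0)
Op 2: gossip N2<->N1 -> N2.N0=(alive,v0) N2.N1=(alive,v0) N2.N2=(alive,v0) | N1.N0=(alive,v0) N1.N1=(alive,v0) N1.N2=(alive,v0)
Op 3: gossip N0<->N2 -> N0.N0=(alive,v0) N0.N1=(alive,v0) N0.N2=(alive,v0) | N2.N0=(alive,v0) N2.N1=(alive,v0) N2.N2=(alive,v0)
Op 4: gossip N0<->N2 -> N0.N0=(alive,v0) N0.N1=(alive,v0) N0.N2=(alive,v0) | N2.N0=(alive,v0) N2.N1=(alive,v0) N2.N2=(alive,v0)
Op 5: N2 marks N2=alive -> (alive,v1)
Op 6: gossip N1<->N0 -> N1.N0=(alive,v0) N1.N1=(alive,v0) N1.N2=(alive,v0) | N0.N0=(alive,v0) N0.N1=(alive,v0) N0.N2=(alive,v0)
Op 7: N1 marks N0=suspect -> (suspect,v1)
Op 8: N0 marks N1=dead -> (dead,v1)

Answer: alive 1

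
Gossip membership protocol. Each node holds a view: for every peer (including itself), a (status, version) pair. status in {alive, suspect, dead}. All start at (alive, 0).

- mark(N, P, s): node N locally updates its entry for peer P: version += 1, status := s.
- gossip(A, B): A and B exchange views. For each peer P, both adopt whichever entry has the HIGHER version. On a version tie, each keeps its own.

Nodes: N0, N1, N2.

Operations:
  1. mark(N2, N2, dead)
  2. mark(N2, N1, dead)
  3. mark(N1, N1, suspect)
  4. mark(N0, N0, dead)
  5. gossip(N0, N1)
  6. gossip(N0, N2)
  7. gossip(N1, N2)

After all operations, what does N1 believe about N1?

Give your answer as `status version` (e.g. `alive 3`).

Op 1: N2 marks N2=dead -> (dead,v1)
Op 2: N2 marks N1=dead -> (dead,v1)
Op 3: N1 marks N1=suspect -> (suspect,v1)
Op 4: N0 marks N0=dead -> (dead,v1)
Op 5: gossip N0<->N1 -> N0.N0=(dead,v1) N0.N1=(suspect,v1) N0.N2=(alive,v0) | N1.N0=(dead,v1) N1.N1=(suspect,v1) N1.N2=(alive,v0)
Op 6: gossip N0<->N2 -> N0.N0=(dead,v1) N0.N1=(suspect,v1) N0.N2=(dead,v1) | N2.N0=(dead,v1) N2.N1=(dead,v1) N2.N2=(dead,v1)
Op 7: gossip N1<->N2 -> N1.N0=(dead,v1) N1.N1=(suspect,v1) N1.N2=(dead,v1) | N2.N0=(dead,v1) N2.N1=(dead,v1) N2.N2=(dead,v1)

Answer: suspect 1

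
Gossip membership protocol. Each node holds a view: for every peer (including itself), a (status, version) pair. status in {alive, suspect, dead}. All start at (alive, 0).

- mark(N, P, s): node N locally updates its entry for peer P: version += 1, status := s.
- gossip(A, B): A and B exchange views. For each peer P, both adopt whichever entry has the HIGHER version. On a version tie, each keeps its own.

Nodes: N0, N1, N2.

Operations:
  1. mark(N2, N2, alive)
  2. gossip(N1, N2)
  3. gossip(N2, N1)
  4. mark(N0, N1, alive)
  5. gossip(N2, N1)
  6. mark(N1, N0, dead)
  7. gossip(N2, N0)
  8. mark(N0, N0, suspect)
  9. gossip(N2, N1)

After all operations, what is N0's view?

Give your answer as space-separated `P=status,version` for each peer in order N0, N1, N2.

Answer: N0=suspect,1 N1=alive,1 N2=alive,1

Derivation:
Op 1: N2 marks N2=alive -> (alive,v1)
Op 2: gossip N1<->N2 -> N1.N0=(alive,v0) N1.N1=(alive,v0) N1.N2=(alive,v1) | N2.N0=(alive,v0) N2.N1=(alive,v0) N2.N2=(alive,v1)
Op 3: gossip N2<->N1 -> N2.N0=(alive,v0) N2.N1=(alive,v0) N2.N2=(alive,v1) | N1.N0=(alive,v0) N1.N1=(alive,v0) N1.N2=(alive,v1)
Op 4: N0 marks N1=alive -> (alive,v1)
Op 5: gossip N2<->N1 -> N2.N0=(alive,v0) N2.N1=(alive,v0) N2.N2=(alive,v1) | N1.N0=(alive,v0) N1.N1=(alive,v0) N1.N2=(alive,v1)
Op 6: N1 marks N0=dead -> (dead,v1)
Op 7: gossip N2<->N0 -> N2.N0=(alive,v0) N2.N1=(alive,v1) N2.N2=(alive,v1) | N0.N0=(alive,v0) N0.N1=(alive,v1) N0.N2=(alive,v1)
Op 8: N0 marks N0=suspect -> (suspect,v1)
Op 9: gossip N2<->N1 -> N2.N0=(dead,v1) N2.N1=(alive,v1) N2.N2=(alive,v1) | N1.N0=(dead,v1) N1.N1=(alive,v1) N1.N2=(alive,v1)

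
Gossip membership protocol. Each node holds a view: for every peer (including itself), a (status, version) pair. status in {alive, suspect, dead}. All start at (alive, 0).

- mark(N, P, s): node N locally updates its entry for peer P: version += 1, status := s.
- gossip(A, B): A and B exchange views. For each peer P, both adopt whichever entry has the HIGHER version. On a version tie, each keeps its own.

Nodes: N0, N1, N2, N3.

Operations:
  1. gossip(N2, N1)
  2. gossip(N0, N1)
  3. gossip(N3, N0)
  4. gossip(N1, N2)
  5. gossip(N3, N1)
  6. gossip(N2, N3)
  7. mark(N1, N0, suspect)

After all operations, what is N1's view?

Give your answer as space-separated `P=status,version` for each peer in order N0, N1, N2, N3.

Answer: N0=suspect,1 N1=alive,0 N2=alive,0 N3=alive,0

Derivation:
Op 1: gossip N2<->N1 -> N2.N0=(alive,v0) N2.N1=(alive,v0) N2.N2=(alive,v0) N2.N3=(alive,v0) | N1.N0=(alive,v0) N1.N1=(alive,v0) N1.N2=(alive,v0) N1.N3=(alive,v0)
Op 2: gossip N0<->N1 -> N0.N0=(alive,v0) N0.N1=(alive,v0) N0.N2=(alive,v0) N0.N3=(alive,v0) | N1.N0=(alive,v0) N1.N1=(alive,v0) N1.N2=(alive,v0) N1.N3=(alive,v0)
Op 3: gossip N3<->N0 -> N3.N0=(alive,v0) N3.N1=(alive,v0) N3.N2=(alive,v0) N3.N3=(alive,v0) | N0.N0=(alive,v0) N0.N1=(alive,v0) N0.N2=(alive,v0) N0.N3=(alive,v0)
Op 4: gossip N1<->N2 -> N1.N0=(alive,v0) N1.N1=(alive,v0) N1.N2=(alive,v0) N1.N3=(alive,v0) | N2.N0=(alive,v0) N2.N1=(alive,v0) N2.N2=(alive,v0) N2.N3=(alive,v0)
Op 5: gossip N3<->N1 -> N3.N0=(alive,v0) N3.N1=(alive,v0) N3.N2=(alive,v0) N3.N3=(alive,v0) | N1.N0=(alive,v0) N1.N1=(alive,v0) N1.N2=(alive,v0) N1.N3=(alive,v0)
Op 6: gossip N2<->N3 -> N2.N0=(alive,v0) N2.N1=(alive,v0) N2.N2=(alive,v0) N2.N3=(alive,v0) | N3.N0=(alive,v0) N3.N1=(alive,v0) N3.N2=(alive,v0) N3.N3=(alive,v0)
Op 7: N1 marks N0=suspect -> (suspect,v1)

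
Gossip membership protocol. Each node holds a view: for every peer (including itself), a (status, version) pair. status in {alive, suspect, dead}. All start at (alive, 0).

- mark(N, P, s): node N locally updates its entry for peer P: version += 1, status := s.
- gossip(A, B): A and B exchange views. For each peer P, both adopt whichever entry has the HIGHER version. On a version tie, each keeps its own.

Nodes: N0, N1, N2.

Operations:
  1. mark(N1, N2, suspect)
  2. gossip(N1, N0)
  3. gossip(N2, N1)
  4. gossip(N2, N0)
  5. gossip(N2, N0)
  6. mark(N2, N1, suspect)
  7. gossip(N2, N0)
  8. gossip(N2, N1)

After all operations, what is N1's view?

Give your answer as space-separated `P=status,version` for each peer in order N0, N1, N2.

Op 1: N1 marks N2=suspect -> (suspect,v1)
Op 2: gossip N1<->N0 -> N1.N0=(alive,v0) N1.N1=(alive,v0) N1.N2=(suspect,v1) | N0.N0=(alive,v0) N0.N1=(alive,v0) N0.N2=(suspect,v1)
Op 3: gossip N2<->N1 -> N2.N0=(alive,v0) N2.N1=(alive,v0) N2.N2=(suspect,v1) | N1.N0=(alive,v0) N1.N1=(alive,v0) N1.N2=(suspect,v1)
Op 4: gossip N2<->N0 -> N2.N0=(alive,v0) N2.N1=(alive,v0) N2.N2=(suspect,v1) | N0.N0=(alive,v0) N0.N1=(alive,v0) N0.N2=(suspect,v1)
Op 5: gossip N2<->N0 -> N2.N0=(alive,v0) N2.N1=(alive,v0) N2.N2=(suspect,v1) | N0.N0=(alive,v0) N0.N1=(alive,v0) N0.N2=(suspect,v1)
Op 6: N2 marks N1=suspect -> (suspect,v1)
Op 7: gossip N2<->N0 -> N2.N0=(alive,v0) N2.N1=(suspect,v1) N2.N2=(suspect,v1) | N0.N0=(alive,v0) N0.N1=(suspect,v1) N0.N2=(suspect,v1)
Op 8: gossip N2<->N1 -> N2.N0=(alive,v0) N2.N1=(suspect,v1) N2.N2=(suspect,v1) | N1.N0=(alive,v0) N1.N1=(suspect,v1) N1.N2=(suspect,v1)

Answer: N0=alive,0 N1=suspect,1 N2=suspect,1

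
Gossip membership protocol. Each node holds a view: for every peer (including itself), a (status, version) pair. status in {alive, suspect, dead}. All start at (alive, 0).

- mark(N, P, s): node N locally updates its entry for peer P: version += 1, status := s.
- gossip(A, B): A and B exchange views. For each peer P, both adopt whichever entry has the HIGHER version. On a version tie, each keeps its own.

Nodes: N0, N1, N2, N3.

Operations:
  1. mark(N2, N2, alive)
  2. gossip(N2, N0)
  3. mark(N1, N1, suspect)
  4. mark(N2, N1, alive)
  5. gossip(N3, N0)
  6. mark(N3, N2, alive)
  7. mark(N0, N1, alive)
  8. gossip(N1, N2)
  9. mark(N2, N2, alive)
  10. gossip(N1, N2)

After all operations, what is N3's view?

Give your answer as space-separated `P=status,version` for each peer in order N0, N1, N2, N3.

Op 1: N2 marks N2=alive -> (alive,v1)
Op 2: gossip N2<->N0 -> N2.N0=(alive,v0) N2.N1=(alive,v0) N2.N2=(alive,v1) N2.N3=(alive,v0) | N0.N0=(alive,v0) N0.N1=(alive,v0) N0.N2=(alive,v1) N0.N3=(alive,v0)
Op 3: N1 marks N1=suspect -> (suspect,v1)
Op 4: N2 marks N1=alive -> (alive,v1)
Op 5: gossip N3<->N0 -> N3.N0=(alive,v0) N3.N1=(alive,v0) N3.N2=(alive,v1) N3.N3=(alive,v0) | N0.N0=(alive,v0) N0.N1=(alive,v0) N0.N2=(alive,v1) N0.N3=(alive,v0)
Op 6: N3 marks N2=alive -> (alive,v2)
Op 7: N0 marks N1=alive -> (alive,v1)
Op 8: gossip N1<->N2 -> N1.N0=(alive,v0) N1.N1=(suspect,v1) N1.N2=(alive,v1) N1.N3=(alive,v0) | N2.N0=(alive,v0) N2.N1=(alive,v1) N2.N2=(alive,v1) N2.N3=(alive,v0)
Op 9: N2 marks N2=alive -> (alive,v2)
Op 10: gossip N1<->N2 -> N1.N0=(alive,v0) N1.N1=(suspect,v1) N1.N2=(alive,v2) N1.N3=(alive,v0) | N2.N0=(alive,v0) N2.N1=(alive,v1) N2.N2=(alive,v2) N2.N3=(alive,v0)

Answer: N0=alive,0 N1=alive,0 N2=alive,2 N3=alive,0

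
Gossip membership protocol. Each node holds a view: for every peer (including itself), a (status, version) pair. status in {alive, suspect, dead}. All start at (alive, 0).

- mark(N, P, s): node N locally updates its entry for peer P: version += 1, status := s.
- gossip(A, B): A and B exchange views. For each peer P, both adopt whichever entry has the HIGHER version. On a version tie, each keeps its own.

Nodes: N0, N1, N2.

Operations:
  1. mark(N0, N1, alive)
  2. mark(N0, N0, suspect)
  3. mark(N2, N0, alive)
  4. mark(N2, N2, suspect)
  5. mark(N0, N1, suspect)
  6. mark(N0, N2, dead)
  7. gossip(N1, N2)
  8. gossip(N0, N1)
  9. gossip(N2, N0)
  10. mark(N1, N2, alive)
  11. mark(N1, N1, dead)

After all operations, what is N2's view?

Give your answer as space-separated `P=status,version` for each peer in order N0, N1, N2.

Op 1: N0 marks N1=alive -> (alive,v1)
Op 2: N0 marks N0=suspect -> (suspect,v1)
Op 3: N2 marks N0=alive -> (alive,v1)
Op 4: N2 marks N2=suspect -> (suspect,v1)
Op 5: N0 marks N1=suspect -> (suspect,v2)
Op 6: N0 marks N2=dead -> (dead,v1)
Op 7: gossip N1<->N2 -> N1.N0=(alive,v1) N1.N1=(alive,v0) N1.N2=(suspect,v1) | N2.N0=(alive,v1) N2.N1=(alive,v0) N2.N2=(suspect,v1)
Op 8: gossip N0<->N1 -> N0.N0=(suspect,v1) N0.N1=(suspect,v2) N0.N2=(dead,v1) | N1.N0=(alive,v1) N1.N1=(suspect,v2) N1.N2=(suspect,v1)
Op 9: gossip N2<->N0 -> N2.N0=(alive,v1) N2.N1=(suspect,v2) N2.N2=(suspect,v1) | N0.N0=(suspect,v1) N0.N1=(suspect,v2) N0.N2=(dead,v1)
Op 10: N1 marks N2=alive -> (alive,v2)
Op 11: N1 marks N1=dead -> (dead,v3)

Answer: N0=alive,1 N1=suspect,2 N2=suspect,1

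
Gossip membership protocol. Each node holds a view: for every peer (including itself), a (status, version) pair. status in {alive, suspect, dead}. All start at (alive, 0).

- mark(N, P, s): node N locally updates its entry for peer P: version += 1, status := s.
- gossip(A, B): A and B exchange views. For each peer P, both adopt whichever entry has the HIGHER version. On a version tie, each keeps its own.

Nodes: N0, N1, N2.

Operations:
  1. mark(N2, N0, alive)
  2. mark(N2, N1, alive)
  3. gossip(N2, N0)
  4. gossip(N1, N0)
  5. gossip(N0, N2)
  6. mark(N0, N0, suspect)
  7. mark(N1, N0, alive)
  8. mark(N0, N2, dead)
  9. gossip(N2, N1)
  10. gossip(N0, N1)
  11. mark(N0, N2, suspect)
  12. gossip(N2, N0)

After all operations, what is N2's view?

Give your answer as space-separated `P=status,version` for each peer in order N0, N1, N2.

Answer: N0=alive,2 N1=alive,1 N2=suspect,2

Derivation:
Op 1: N2 marks N0=alive -> (alive,v1)
Op 2: N2 marks N1=alive -> (alive,v1)
Op 3: gossip N2<->N0 -> N2.N0=(alive,v1) N2.N1=(alive,v1) N2.N2=(alive,v0) | N0.N0=(alive,v1) N0.N1=(alive,v1) N0.N2=(alive,v0)
Op 4: gossip N1<->N0 -> N1.N0=(alive,v1) N1.N1=(alive,v1) N1.N2=(alive,v0) | N0.N0=(alive,v1) N0.N1=(alive,v1) N0.N2=(alive,v0)
Op 5: gossip N0<->N2 -> N0.N0=(alive,v1) N0.N1=(alive,v1) N0.N2=(alive,v0) | N2.N0=(alive,v1) N2.N1=(alive,v1) N2.N2=(alive,v0)
Op 6: N0 marks N0=suspect -> (suspect,v2)
Op 7: N1 marks N0=alive -> (alive,v2)
Op 8: N0 marks N2=dead -> (dead,v1)
Op 9: gossip N2<->N1 -> N2.N0=(alive,v2) N2.N1=(alive,v1) N2.N2=(alive,v0) | N1.N0=(alive,v2) N1.N1=(alive,v1) N1.N2=(alive,v0)
Op 10: gossip N0<->N1 -> N0.N0=(suspect,v2) N0.N1=(alive,v1) N0.N2=(dead,v1) | N1.N0=(alive,v2) N1.N1=(alive,v1) N1.N2=(dead,v1)
Op 11: N0 marks N2=suspect -> (suspect,v2)
Op 12: gossip N2<->N0 -> N2.N0=(alive,v2) N2.N1=(alive,v1) N2.N2=(suspect,v2) | N0.N0=(suspect,v2) N0.N1=(alive,v1) N0.N2=(suspect,v2)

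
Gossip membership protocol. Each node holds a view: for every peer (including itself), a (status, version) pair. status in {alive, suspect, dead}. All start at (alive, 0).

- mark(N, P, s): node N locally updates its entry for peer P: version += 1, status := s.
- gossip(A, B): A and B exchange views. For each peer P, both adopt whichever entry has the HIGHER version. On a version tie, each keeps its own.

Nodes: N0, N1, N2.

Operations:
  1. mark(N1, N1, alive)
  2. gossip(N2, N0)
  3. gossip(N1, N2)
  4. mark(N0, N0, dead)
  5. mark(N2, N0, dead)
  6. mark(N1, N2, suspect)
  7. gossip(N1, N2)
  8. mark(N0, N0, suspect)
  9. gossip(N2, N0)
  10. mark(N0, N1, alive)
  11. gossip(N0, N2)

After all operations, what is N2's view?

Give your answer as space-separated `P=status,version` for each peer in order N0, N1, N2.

Answer: N0=suspect,2 N1=alive,2 N2=suspect,1

Derivation:
Op 1: N1 marks N1=alive -> (alive,v1)
Op 2: gossip N2<->N0 -> N2.N0=(alive,v0) N2.N1=(alive,v0) N2.N2=(alive,v0) | N0.N0=(alive,v0) N0.N1=(alive,v0) N0.N2=(alive,v0)
Op 3: gossip N1<->N2 -> N1.N0=(alive,v0) N1.N1=(alive,v1) N1.N2=(alive,v0) | N2.N0=(alive,v0) N2.N1=(alive,v1) N2.N2=(alive,v0)
Op 4: N0 marks N0=dead -> (dead,v1)
Op 5: N2 marks N0=dead -> (dead,v1)
Op 6: N1 marks N2=suspect -> (suspect,v1)
Op 7: gossip N1<->N2 -> N1.N0=(dead,v1) N1.N1=(alive,v1) N1.N2=(suspect,v1) | N2.N0=(dead,v1) N2.N1=(alive,v1) N2.N2=(suspect,v1)
Op 8: N0 marks N0=suspect -> (suspect,v2)
Op 9: gossip N2<->N0 -> N2.N0=(suspect,v2) N2.N1=(alive,v1) N2.N2=(suspect,v1) | N0.N0=(suspect,v2) N0.N1=(alive,v1) N0.N2=(suspect,v1)
Op 10: N0 marks N1=alive -> (alive,v2)
Op 11: gossip N0<->N2 -> N0.N0=(suspect,v2) N0.N1=(alive,v2) N0.N2=(suspect,v1) | N2.N0=(suspect,v2) N2.N1=(alive,v2) N2.N2=(suspect,v1)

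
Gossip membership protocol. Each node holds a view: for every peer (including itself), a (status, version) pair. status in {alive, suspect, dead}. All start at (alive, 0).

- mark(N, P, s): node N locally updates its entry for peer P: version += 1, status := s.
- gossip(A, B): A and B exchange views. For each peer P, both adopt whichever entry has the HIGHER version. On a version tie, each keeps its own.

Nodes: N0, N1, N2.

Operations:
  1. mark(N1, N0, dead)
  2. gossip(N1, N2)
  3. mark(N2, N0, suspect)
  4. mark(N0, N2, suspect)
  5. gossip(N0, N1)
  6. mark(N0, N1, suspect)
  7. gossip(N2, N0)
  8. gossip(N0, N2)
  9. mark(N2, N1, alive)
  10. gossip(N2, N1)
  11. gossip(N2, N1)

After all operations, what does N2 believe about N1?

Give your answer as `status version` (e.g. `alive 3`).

Answer: alive 2

Derivation:
Op 1: N1 marks N0=dead -> (dead,v1)
Op 2: gossip N1<->N2 -> N1.N0=(dead,v1) N1.N1=(alive,v0) N1.N2=(alive,v0) | N2.N0=(dead,v1) N2.N1=(alive,v0) N2.N2=(alive,v0)
Op 3: N2 marks N0=suspect -> (suspect,v2)
Op 4: N0 marks N2=suspect -> (suspect,v1)
Op 5: gossip N0<->N1 -> N0.N0=(dead,v1) N0.N1=(alive,v0) N0.N2=(suspect,v1) | N1.N0=(dead,v1) N1.N1=(alive,v0) N1.N2=(suspect,v1)
Op 6: N0 marks N1=suspect -> (suspect,v1)
Op 7: gossip N2<->N0 -> N2.N0=(suspect,v2) N2.N1=(suspect,v1) N2.N2=(suspect,v1) | N0.N0=(suspect,v2) N0.N1=(suspect,v1) N0.N2=(suspect,v1)
Op 8: gossip N0<->N2 -> N0.N0=(suspect,v2) N0.N1=(suspect,v1) N0.N2=(suspect,v1) | N2.N0=(suspect,v2) N2.N1=(suspect,v1) N2.N2=(suspect,v1)
Op 9: N2 marks N1=alive -> (alive,v2)
Op 10: gossip N2<->N1 -> N2.N0=(suspect,v2) N2.N1=(alive,v2) N2.N2=(suspect,v1) | N1.N0=(suspect,v2) N1.N1=(alive,v2) N1.N2=(suspect,v1)
Op 11: gossip N2<->N1 -> N2.N0=(suspect,v2) N2.N1=(alive,v2) N2.N2=(suspect,v1) | N1.N0=(suspect,v2) N1.N1=(alive,v2) N1.N2=(suspect,v1)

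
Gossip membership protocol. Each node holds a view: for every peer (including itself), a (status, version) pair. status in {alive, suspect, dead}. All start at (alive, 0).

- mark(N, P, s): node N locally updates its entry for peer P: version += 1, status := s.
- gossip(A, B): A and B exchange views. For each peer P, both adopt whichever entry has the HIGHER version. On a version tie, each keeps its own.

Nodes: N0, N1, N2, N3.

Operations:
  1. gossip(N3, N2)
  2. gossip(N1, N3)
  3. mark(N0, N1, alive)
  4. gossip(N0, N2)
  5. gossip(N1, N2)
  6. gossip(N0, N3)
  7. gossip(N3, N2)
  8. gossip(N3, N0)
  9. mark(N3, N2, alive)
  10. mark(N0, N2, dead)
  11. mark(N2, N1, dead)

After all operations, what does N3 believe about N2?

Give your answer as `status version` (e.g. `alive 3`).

Answer: alive 1

Derivation:
Op 1: gossip N3<->N2 -> N3.N0=(alive,v0) N3.N1=(alive,v0) N3.N2=(alive,v0) N3.N3=(alive,v0) | N2.N0=(alive,v0) N2.N1=(alive,v0) N2.N2=(alive,v0) N2.N3=(alive,v0)
Op 2: gossip N1<->N3 -> N1.N0=(alive,v0) N1.N1=(alive,v0) N1.N2=(alive,v0) N1.N3=(alive,v0) | N3.N0=(alive,v0) N3.N1=(alive,v0) N3.N2=(alive,v0) N3.N3=(alive,v0)
Op 3: N0 marks N1=alive -> (alive,v1)
Op 4: gossip N0<->N2 -> N0.N0=(alive,v0) N0.N1=(alive,v1) N0.N2=(alive,v0) N0.N3=(alive,v0) | N2.N0=(alive,v0) N2.N1=(alive,v1) N2.N2=(alive,v0) N2.N3=(alive,v0)
Op 5: gossip N1<->N2 -> N1.N0=(alive,v0) N1.N1=(alive,v1) N1.N2=(alive,v0) N1.N3=(alive,v0) | N2.N0=(alive,v0) N2.N1=(alive,v1) N2.N2=(alive,v0) N2.N3=(alive,v0)
Op 6: gossip N0<->N3 -> N0.N0=(alive,v0) N0.N1=(alive,v1) N0.N2=(alive,v0) N0.N3=(alive,v0) | N3.N0=(alive,v0) N3.N1=(alive,v1) N3.N2=(alive,v0) N3.N3=(alive,v0)
Op 7: gossip N3<->N2 -> N3.N0=(alive,v0) N3.N1=(alive,v1) N3.N2=(alive,v0) N3.N3=(alive,v0) | N2.N0=(alive,v0) N2.N1=(alive,v1) N2.N2=(alive,v0) N2.N3=(alive,v0)
Op 8: gossip N3<->N0 -> N3.N0=(alive,v0) N3.N1=(alive,v1) N3.N2=(alive,v0) N3.N3=(alive,v0) | N0.N0=(alive,v0) N0.N1=(alive,v1) N0.N2=(alive,v0) N0.N3=(alive,v0)
Op 9: N3 marks N2=alive -> (alive,v1)
Op 10: N0 marks N2=dead -> (dead,v1)
Op 11: N2 marks N1=dead -> (dead,v2)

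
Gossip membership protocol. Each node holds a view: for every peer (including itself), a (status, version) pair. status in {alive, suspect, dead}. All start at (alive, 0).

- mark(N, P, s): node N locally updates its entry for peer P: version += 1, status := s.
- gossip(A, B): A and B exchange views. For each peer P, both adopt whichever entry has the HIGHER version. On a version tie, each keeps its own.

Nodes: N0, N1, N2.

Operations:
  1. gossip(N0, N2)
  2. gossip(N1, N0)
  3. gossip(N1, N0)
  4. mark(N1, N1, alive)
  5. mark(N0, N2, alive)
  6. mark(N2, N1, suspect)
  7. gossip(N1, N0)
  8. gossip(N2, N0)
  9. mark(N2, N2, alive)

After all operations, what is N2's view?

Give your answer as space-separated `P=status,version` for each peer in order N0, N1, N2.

Op 1: gossip N0<->N2 -> N0.N0=(alive,v0) N0.N1=(alive,v0) N0.N2=(alive,v0) | N2.N0=(alive,v0) N2.N1=(alive,v0) N2.N2=(alive,v0)
Op 2: gossip N1<->N0 -> N1.N0=(alive,v0) N1.N1=(alive,v0) N1.N2=(alive,v0) | N0.N0=(alive,v0) N0.N1=(alive,v0) N0.N2=(alive,v0)
Op 3: gossip N1<->N0 -> N1.N0=(alive,v0) N1.N1=(alive,v0) N1.N2=(alive,v0) | N0.N0=(alive,v0) N0.N1=(alive,v0) N0.N2=(alive,v0)
Op 4: N1 marks N1=alive -> (alive,v1)
Op 5: N0 marks N2=alive -> (alive,v1)
Op 6: N2 marks N1=suspect -> (suspect,v1)
Op 7: gossip N1<->N0 -> N1.N0=(alive,v0) N1.N1=(alive,v1) N1.N2=(alive,v1) | N0.N0=(alive,v0) N0.N1=(alive,v1) N0.N2=(alive,v1)
Op 8: gossip N2<->N0 -> N2.N0=(alive,v0) N2.N1=(suspect,v1) N2.N2=(alive,v1) | N0.N0=(alive,v0) N0.N1=(alive,v1) N0.N2=(alive,v1)
Op 9: N2 marks N2=alive -> (alive,v2)

Answer: N0=alive,0 N1=suspect,1 N2=alive,2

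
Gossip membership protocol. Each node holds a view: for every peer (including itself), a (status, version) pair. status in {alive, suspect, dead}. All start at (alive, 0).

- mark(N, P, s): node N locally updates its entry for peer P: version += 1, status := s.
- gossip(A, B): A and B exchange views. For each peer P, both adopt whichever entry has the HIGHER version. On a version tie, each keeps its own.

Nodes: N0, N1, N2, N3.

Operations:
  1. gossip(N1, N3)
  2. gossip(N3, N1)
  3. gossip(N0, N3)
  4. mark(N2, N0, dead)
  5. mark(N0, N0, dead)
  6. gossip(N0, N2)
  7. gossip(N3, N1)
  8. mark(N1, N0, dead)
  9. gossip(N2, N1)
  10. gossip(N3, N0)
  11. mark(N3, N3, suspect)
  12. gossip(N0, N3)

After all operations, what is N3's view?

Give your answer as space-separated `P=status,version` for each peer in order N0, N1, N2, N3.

Answer: N0=dead,1 N1=alive,0 N2=alive,0 N3=suspect,1

Derivation:
Op 1: gossip N1<->N3 -> N1.N0=(alive,v0) N1.N1=(alive,v0) N1.N2=(alive,v0) N1.N3=(alive,v0) | N3.N0=(alive,v0) N3.N1=(alive,v0) N3.N2=(alive,v0) N3.N3=(alive,v0)
Op 2: gossip N3<->N1 -> N3.N0=(alive,v0) N3.N1=(alive,v0) N3.N2=(alive,v0) N3.N3=(alive,v0) | N1.N0=(alive,v0) N1.N1=(alive,v0) N1.N2=(alive,v0) N1.N3=(alive,v0)
Op 3: gossip N0<->N3 -> N0.N0=(alive,v0) N0.N1=(alive,v0) N0.N2=(alive,v0) N0.N3=(alive,v0) | N3.N0=(alive,v0) N3.N1=(alive,v0) N3.N2=(alive,v0) N3.N3=(alive,v0)
Op 4: N2 marks N0=dead -> (dead,v1)
Op 5: N0 marks N0=dead -> (dead,v1)
Op 6: gossip N0<->N2 -> N0.N0=(dead,v1) N0.N1=(alive,v0) N0.N2=(alive,v0) N0.N3=(alive,v0) | N2.N0=(dead,v1) N2.N1=(alive,v0) N2.N2=(alive,v0) N2.N3=(alive,v0)
Op 7: gossip N3<->N1 -> N3.N0=(alive,v0) N3.N1=(alive,v0) N3.N2=(alive,v0) N3.N3=(alive,v0) | N1.N0=(alive,v0) N1.N1=(alive,v0) N1.N2=(alive,v0) N1.N3=(alive,v0)
Op 8: N1 marks N0=dead -> (dead,v1)
Op 9: gossip N2<->N1 -> N2.N0=(dead,v1) N2.N1=(alive,v0) N2.N2=(alive,v0) N2.N3=(alive,v0) | N1.N0=(dead,v1) N1.N1=(alive,v0) N1.N2=(alive,v0) N1.N3=(alive,v0)
Op 10: gossip N3<->N0 -> N3.N0=(dead,v1) N3.N1=(alive,v0) N3.N2=(alive,v0) N3.N3=(alive,v0) | N0.N0=(dead,v1) N0.N1=(alive,v0) N0.N2=(alive,v0) N0.N3=(alive,v0)
Op 11: N3 marks N3=suspect -> (suspect,v1)
Op 12: gossip N0<->N3 -> N0.N0=(dead,v1) N0.N1=(alive,v0) N0.N2=(alive,v0) N0.N3=(suspect,v1) | N3.N0=(dead,v1) N3.N1=(alive,v0) N3.N2=(alive,v0) N3.N3=(suspect,v1)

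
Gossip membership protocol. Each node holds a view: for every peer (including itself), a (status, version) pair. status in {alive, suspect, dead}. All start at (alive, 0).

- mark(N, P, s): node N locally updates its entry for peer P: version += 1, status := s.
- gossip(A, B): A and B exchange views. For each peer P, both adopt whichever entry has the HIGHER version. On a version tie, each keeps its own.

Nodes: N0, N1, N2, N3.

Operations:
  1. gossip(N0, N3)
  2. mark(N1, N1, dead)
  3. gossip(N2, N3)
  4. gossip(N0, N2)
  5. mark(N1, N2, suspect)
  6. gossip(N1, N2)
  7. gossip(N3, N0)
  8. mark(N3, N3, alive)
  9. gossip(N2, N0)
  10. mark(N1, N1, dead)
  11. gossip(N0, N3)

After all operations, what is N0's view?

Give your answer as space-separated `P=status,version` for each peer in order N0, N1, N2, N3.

Answer: N0=alive,0 N1=dead,1 N2=suspect,1 N3=alive,1

Derivation:
Op 1: gossip N0<->N3 -> N0.N0=(alive,v0) N0.N1=(alive,v0) N0.N2=(alive,v0) N0.N3=(alive,v0) | N3.N0=(alive,v0) N3.N1=(alive,v0) N3.N2=(alive,v0) N3.N3=(alive,v0)
Op 2: N1 marks N1=dead -> (dead,v1)
Op 3: gossip N2<->N3 -> N2.N0=(alive,v0) N2.N1=(alive,v0) N2.N2=(alive,v0) N2.N3=(alive,v0) | N3.N0=(alive,v0) N3.N1=(alive,v0) N3.N2=(alive,v0) N3.N3=(alive,v0)
Op 4: gossip N0<->N2 -> N0.N0=(alive,v0) N0.N1=(alive,v0) N0.N2=(alive,v0) N0.N3=(alive,v0) | N2.N0=(alive,v0) N2.N1=(alive,v0) N2.N2=(alive,v0) N2.N3=(alive,v0)
Op 5: N1 marks N2=suspect -> (suspect,v1)
Op 6: gossip N1<->N2 -> N1.N0=(alive,v0) N1.N1=(dead,v1) N1.N2=(suspect,v1) N1.N3=(alive,v0) | N2.N0=(alive,v0) N2.N1=(dead,v1) N2.N2=(suspect,v1) N2.N3=(alive,v0)
Op 7: gossip N3<->N0 -> N3.N0=(alive,v0) N3.N1=(alive,v0) N3.N2=(alive,v0) N3.N3=(alive,v0) | N0.N0=(alive,v0) N0.N1=(alive,v0) N0.N2=(alive,v0) N0.N3=(alive,v0)
Op 8: N3 marks N3=alive -> (alive,v1)
Op 9: gossip N2<->N0 -> N2.N0=(alive,v0) N2.N1=(dead,v1) N2.N2=(suspect,v1) N2.N3=(alive,v0) | N0.N0=(alive,v0) N0.N1=(dead,v1) N0.N2=(suspect,v1) N0.N3=(alive,v0)
Op 10: N1 marks N1=dead -> (dead,v2)
Op 11: gossip N0<->N3 -> N0.N0=(alive,v0) N0.N1=(dead,v1) N0.N2=(suspect,v1) N0.N3=(alive,v1) | N3.N0=(alive,v0) N3.N1=(dead,v1) N3.N2=(suspect,v1) N3.N3=(alive,v1)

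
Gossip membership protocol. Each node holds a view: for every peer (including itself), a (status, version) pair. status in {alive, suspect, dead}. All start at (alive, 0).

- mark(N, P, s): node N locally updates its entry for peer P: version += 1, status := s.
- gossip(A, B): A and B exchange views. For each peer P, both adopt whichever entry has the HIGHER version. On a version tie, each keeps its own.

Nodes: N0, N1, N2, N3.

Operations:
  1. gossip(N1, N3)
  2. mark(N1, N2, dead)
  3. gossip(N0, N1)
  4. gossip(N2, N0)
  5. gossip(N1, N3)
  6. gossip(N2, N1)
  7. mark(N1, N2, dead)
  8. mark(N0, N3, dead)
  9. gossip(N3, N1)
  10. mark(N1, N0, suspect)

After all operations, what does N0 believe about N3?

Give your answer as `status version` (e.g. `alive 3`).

Answer: dead 1

Derivation:
Op 1: gossip N1<->N3 -> N1.N0=(alive,v0) N1.N1=(alive,v0) N1.N2=(alive,v0) N1.N3=(alive,v0) | N3.N0=(alive,v0) N3.N1=(alive,v0) N3.N2=(alive,v0) N3.N3=(alive,v0)
Op 2: N1 marks N2=dead -> (dead,v1)
Op 3: gossip N0<->N1 -> N0.N0=(alive,v0) N0.N1=(alive,v0) N0.N2=(dead,v1) N0.N3=(alive,v0) | N1.N0=(alive,v0) N1.N1=(alive,v0) N1.N2=(dead,v1) N1.N3=(alive,v0)
Op 4: gossip N2<->N0 -> N2.N0=(alive,v0) N2.N1=(alive,v0) N2.N2=(dead,v1) N2.N3=(alive,v0) | N0.N0=(alive,v0) N0.N1=(alive,v0) N0.N2=(dead,v1) N0.N3=(alive,v0)
Op 5: gossip N1<->N3 -> N1.N0=(alive,v0) N1.N1=(alive,v0) N1.N2=(dead,v1) N1.N3=(alive,v0) | N3.N0=(alive,v0) N3.N1=(alive,v0) N3.N2=(dead,v1) N3.N3=(alive,v0)
Op 6: gossip N2<->N1 -> N2.N0=(alive,v0) N2.N1=(alive,v0) N2.N2=(dead,v1) N2.N3=(alive,v0) | N1.N0=(alive,v0) N1.N1=(alive,v0) N1.N2=(dead,v1) N1.N3=(alive,v0)
Op 7: N1 marks N2=dead -> (dead,v2)
Op 8: N0 marks N3=dead -> (dead,v1)
Op 9: gossip N3<->N1 -> N3.N0=(alive,v0) N3.N1=(alive,v0) N3.N2=(dead,v2) N3.N3=(alive,v0) | N1.N0=(alive,v0) N1.N1=(alive,v0) N1.N2=(dead,v2) N1.N3=(alive,v0)
Op 10: N1 marks N0=suspect -> (suspect,v1)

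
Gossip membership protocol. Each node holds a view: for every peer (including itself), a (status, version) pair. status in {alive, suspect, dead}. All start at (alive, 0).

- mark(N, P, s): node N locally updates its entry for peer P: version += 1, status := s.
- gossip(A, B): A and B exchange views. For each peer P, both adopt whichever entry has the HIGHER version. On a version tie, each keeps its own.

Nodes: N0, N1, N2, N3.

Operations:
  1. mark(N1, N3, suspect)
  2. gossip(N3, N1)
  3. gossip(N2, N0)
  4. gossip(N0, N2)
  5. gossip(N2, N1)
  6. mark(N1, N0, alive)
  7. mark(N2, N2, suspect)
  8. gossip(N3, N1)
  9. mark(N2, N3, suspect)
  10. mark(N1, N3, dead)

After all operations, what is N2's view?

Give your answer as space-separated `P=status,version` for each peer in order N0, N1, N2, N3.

Answer: N0=alive,0 N1=alive,0 N2=suspect,1 N3=suspect,2

Derivation:
Op 1: N1 marks N3=suspect -> (suspect,v1)
Op 2: gossip N3<->N1 -> N3.N0=(alive,v0) N3.N1=(alive,v0) N3.N2=(alive,v0) N3.N3=(suspect,v1) | N1.N0=(alive,v0) N1.N1=(alive,v0) N1.N2=(alive,v0) N1.N3=(suspect,v1)
Op 3: gossip N2<->N0 -> N2.N0=(alive,v0) N2.N1=(alive,v0) N2.N2=(alive,v0) N2.N3=(alive,v0) | N0.N0=(alive,v0) N0.N1=(alive,v0) N0.N2=(alive,v0) N0.N3=(alive,v0)
Op 4: gossip N0<->N2 -> N0.N0=(alive,v0) N0.N1=(alive,v0) N0.N2=(alive,v0) N0.N3=(alive,v0) | N2.N0=(alive,v0) N2.N1=(alive,v0) N2.N2=(alive,v0) N2.N3=(alive,v0)
Op 5: gossip N2<->N1 -> N2.N0=(alive,v0) N2.N1=(alive,v0) N2.N2=(alive,v0) N2.N3=(suspect,v1) | N1.N0=(alive,v0) N1.N1=(alive,v0) N1.N2=(alive,v0) N1.N3=(suspect,v1)
Op 6: N1 marks N0=alive -> (alive,v1)
Op 7: N2 marks N2=suspect -> (suspect,v1)
Op 8: gossip N3<->N1 -> N3.N0=(alive,v1) N3.N1=(alive,v0) N3.N2=(alive,v0) N3.N3=(suspect,v1) | N1.N0=(alive,v1) N1.N1=(alive,v0) N1.N2=(alive,v0) N1.N3=(suspect,v1)
Op 9: N2 marks N3=suspect -> (suspect,v2)
Op 10: N1 marks N3=dead -> (dead,v2)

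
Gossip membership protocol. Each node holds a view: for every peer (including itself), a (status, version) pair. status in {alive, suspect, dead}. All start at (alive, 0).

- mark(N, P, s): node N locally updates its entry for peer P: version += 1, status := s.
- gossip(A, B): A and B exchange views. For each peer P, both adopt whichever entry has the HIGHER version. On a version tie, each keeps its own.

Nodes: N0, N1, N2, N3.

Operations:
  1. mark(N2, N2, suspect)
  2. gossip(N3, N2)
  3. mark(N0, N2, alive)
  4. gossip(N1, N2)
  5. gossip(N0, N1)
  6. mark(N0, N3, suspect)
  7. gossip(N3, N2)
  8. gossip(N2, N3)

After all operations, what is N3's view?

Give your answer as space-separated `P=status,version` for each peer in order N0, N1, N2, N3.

Answer: N0=alive,0 N1=alive,0 N2=suspect,1 N3=alive,0

Derivation:
Op 1: N2 marks N2=suspect -> (suspect,v1)
Op 2: gossip N3<->N2 -> N3.N0=(alive,v0) N3.N1=(alive,v0) N3.N2=(suspect,v1) N3.N3=(alive,v0) | N2.N0=(alive,v0) N2.N1=(alive,v0) N2.N2=(suspect,v1) N2.N3=(alive,v0)
Op 3: N0 marks N2=alive -> (alive,v1)
Op 4: gossip N1<->N2 -> N1.N0=(alive,v0) N1.N1=(alive,v0) N1.N2=(suspect,v1) N1.N3=(alive,v0) | N2.N0=(alive,v0) N2.N1=(alive,v0) N2.N2=(suspect,v1) N2.N3=(alive,v0)
Op 5: gossip N0<->N1 -> N0.N0=(alive,v0) N0.N1=(alive,v0) N0.N2=(alive,v1) N0.N3=(alive,v0) | N1.N0=(alive,v0) N1.N1=(alive,v0) N1.N2=(suspect,v1) N1.N3=(alive,v0)
Op 6: N0 marks N3=suspect -> (suspect,v1)
Op 7: gossip N3<->N2 -> N3.N0=(alive,v0) N3.N1=(alive,v0) N3.N2=(suspect,v1) N3.N3=(alive,v0) | N2.N0=(alive,v0) N2.N1=(alive,v0) N2.N2=(suspect,v1) N2.N3=(alive,v0)
Op 8: gossip N2<->N3 -> N2.N0=(alive,v0) N2.N1=(alive,v0) N2.N2=(suspect,v1) N2.N3=(alive,v0) | N3.N0=(alive,v0) N3.N1=(alive,v0) N3.N2=(suspect,v1) N3.N3=(alive,v0)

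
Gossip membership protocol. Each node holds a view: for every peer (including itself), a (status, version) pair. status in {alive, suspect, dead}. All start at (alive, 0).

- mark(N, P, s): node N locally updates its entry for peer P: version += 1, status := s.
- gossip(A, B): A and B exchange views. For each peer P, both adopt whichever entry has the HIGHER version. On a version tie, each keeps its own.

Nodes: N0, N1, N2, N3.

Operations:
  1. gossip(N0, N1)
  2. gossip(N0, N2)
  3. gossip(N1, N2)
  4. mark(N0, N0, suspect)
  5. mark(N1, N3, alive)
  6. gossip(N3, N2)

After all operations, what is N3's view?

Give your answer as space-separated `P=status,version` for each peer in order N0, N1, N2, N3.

Answer: N0=alive,0 N1=alive,0 N2=alive,0 N3=alive,0

Derivation:
Op 1: gossip N0<->N1 -> N0.N0=(alive,v0) N0.N1=(alive,v0) N0.N2=(alive,v0) N0.N3=(alive,v0) | N1.N0=(alive,v0) N1.N1=(alive,v0) N1.N2=(alive,v0) N1.N3=(alive,v0)
Op 2: gossip N0<->N2 -> N0.N0=(alive,v0) N0.N1=(alive,v0) N0.N2=(alive,v0) N0.N3=(alive,v0) | N2.N0=(alive,v0) N2.N1=(alive,v0) N2.N2=(alive,v0) N2.N3=(alive,v0)
Op 3: gossip N1<->N2 -> N1.N0=(alive,v0) N1.N1=(alive,v0) N1.N2=(alive,v0) N1.N3=(alive,v0) | N2.N0=(alive,v0) N2.N1=(alive,v0) N2.N2=(alive,v0) N2.N3=(alive,v0)
Op 4: N0 marks N0=suspect -> (suspect,v1)
Op 5: N1 marks N3=alive -> (alive,v1)
Op 6: gossip N3<->N2 -> N3.N0=(alive,v0) N3.N1=(alive,v0) N3.N2=(alive,v0) N3.N3=(alive,v0) | N2.N0=(alive,v0) N2.N1=(alive,v0) N2.N2=(alive,v0) N2.N3=(alive,v0)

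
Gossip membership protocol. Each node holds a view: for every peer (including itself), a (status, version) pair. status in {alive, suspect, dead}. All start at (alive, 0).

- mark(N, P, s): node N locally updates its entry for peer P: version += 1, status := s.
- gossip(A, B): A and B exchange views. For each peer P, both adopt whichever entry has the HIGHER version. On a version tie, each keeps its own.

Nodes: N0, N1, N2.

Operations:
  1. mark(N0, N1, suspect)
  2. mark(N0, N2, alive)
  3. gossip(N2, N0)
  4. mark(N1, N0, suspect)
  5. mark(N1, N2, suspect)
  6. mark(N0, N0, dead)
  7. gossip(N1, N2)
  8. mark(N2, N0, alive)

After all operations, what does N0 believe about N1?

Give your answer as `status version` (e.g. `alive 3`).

Answer: suspect 1

Derivation:
Op 1: N0 marks N1=suspect -> (suspect,v1)
Op 2: N0 marks N2=alive -> (alive,v1)
Op 3: gossip N2<->N0 -> N2.N0=(alive,v0) N2.N1=(suspect,v1) N2.N2=(alive,v1) | N0.N0=(alive,v0) N0.N1=(suspect,v1) N0.N2=(alive,v1)
Op 4: N1 marks N0=suspect -> (suspect,v1)
Op 5: N1 marks N2=suspect -> (suspect,v1)
Op 6: N0 marks N0=dead -> (dead,v1)
Op 7: gossip N1<->N2 -> N1.N0=(suspect,v1) N1.N1=(suspect,v1) N1.N2=(suspect,v1) | N2.N0=(suspect,v1) N2.N1=(suspect,v1) N2.N2=(alive,v1)
Op 8: N2 marks N0=alive -> (alive,v2)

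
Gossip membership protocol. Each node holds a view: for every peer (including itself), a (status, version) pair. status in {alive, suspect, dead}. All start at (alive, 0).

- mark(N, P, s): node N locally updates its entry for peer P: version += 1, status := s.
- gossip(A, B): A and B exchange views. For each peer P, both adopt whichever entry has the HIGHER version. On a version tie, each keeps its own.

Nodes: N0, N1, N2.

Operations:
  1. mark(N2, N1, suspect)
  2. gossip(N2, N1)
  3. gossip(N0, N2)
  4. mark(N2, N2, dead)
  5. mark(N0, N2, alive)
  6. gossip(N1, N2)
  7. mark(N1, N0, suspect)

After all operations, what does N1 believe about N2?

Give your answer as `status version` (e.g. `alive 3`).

Answer: dead 1

Derivation:
Op 1: N2 marks N1=suspect -> (suspect,v1)
Op 2: gossip N2<->N1 -> N2.N0=(alive,v0) N2.N1=(suspect,v1) N2.N2=(alive,v0) | N1.N0=(alive,v0) N1.N1=(suspect,v1) N1.N2=(alive,v0)
Op 3: gossip N0<->N2 -> N0.N0=(alive,v0) N0.N1=(suspect,v1) N0.N2=(alive,v0) | N2.N0=(alive,v0) N2.N1=(suspect,v1) N2.N2=(alive,v0)
Op 4: N2 marks N2=dead -> (dead,v1)
Op 5: N0 marks N2=alive -> (alive,v1)
Op 6: gossip N1<->N2 -> N1.N0=(alive,v0) N1.N1=(suspect,v1) N1.N2=(dead,v1) | N2.N0=(alive,v0) N2.N1=(suspect,v1) N2.N2=(dead,v1)
Op 7: N1 marks N0=suspect -> (suspect,v1)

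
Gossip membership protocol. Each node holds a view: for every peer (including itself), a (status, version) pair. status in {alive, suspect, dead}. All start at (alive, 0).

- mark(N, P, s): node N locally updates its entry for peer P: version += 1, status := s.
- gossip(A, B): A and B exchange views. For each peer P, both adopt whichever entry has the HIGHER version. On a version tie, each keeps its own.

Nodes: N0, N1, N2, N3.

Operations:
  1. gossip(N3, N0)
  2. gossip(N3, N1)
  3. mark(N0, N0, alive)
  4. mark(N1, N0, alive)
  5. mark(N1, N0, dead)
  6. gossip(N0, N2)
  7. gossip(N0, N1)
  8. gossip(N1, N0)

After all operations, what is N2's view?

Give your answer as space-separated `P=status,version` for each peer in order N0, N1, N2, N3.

Answer: N0=alive,1 N1=alive,0 N2=alive,0 N3=alive,0

Derivation:
Op 1: gossip N3<->N0 -> N3.N0=(alive,v0) N3.N1=(alive,v0) N3.N2=(alive,v0) N3.N3=(alive,v0) | N0.N0=(alive,v0) N0.N1=(alive,v0) N0.N2=(alive,v0) N0.N3=(alive,v0)
Op 2: gossip N3<->N1 -> N3.N0=(alive,v0) N3.N1=(alive,v0) N3.N2=(alive,v0) N3.N3=(alive,v0) | N1.N0=(alive,v0) N1.N1=(alive,v0) N1.N2=(alive,v0) N1.N3=(alive,v0)
Op 3: N0 marks N0=alive -> (alive,v1)
Op 4: N1 marks N0=alive -> (alive,v1)
Op 5: N1 marks N0=dead -> (dead,v2)
Op 6: gossip N0<->N2 -> N0.N0=(alive,v1) N0.N1=(alive,v0) N0.N2=(alive,v0) N0.N3=(alive,v0) | N2.N0=(alive,v1) N2.N1=(alive,v0) N2.N2=(alive,v0) N2.N3=(alive,v0)
Op 7: gossip N0<->N1 -> N0.N0=(dead,v2) N0.N1=(alive,v0) N0.N2=(alive,v0) N0.N3=(alive,v0) | N1.N0=(dead,v2) N1.N1=(alive,v0) N1.N2=(alive,v0) N1.N3=(alive,v0)
Op 8: gossip N1<->N0 -> N1.N0=(dead,v2) N1.N1=(alive,v0) N1.N2=(alive,v0) N1.N3=(alive,v0) | N0.N0=(dead,v2) N0.N1=(alive,v0) N0.N2=(alive,v0) N0.N3=(alive,v0)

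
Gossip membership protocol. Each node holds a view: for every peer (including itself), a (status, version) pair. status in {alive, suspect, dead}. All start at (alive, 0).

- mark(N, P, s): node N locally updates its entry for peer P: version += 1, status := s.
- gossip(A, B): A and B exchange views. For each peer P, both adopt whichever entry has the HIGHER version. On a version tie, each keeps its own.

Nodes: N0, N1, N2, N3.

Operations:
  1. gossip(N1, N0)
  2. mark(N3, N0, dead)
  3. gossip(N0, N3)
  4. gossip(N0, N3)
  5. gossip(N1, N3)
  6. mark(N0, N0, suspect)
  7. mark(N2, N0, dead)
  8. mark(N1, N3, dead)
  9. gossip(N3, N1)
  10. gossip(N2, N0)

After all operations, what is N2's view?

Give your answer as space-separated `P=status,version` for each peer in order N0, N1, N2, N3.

Answer: N0=suspect,2 N1=alive,0 N2=alive,0 N3=alive,0

Derivation:
Op 1: gossip N1<->N0 -> N1.N0=(alive,v0) N1.N1=(alive,v0) N1.N2=(alive,v0) N1.N3=(alive,v0) | N0.N0=(alive,v0) N0.N1=(alive,v0) N0.N2=(alive,v0) N0.N3=(alive,v0)
Op 2: N3 marks N0=dead -> (dead,v1)
Op 3: gossip N0<->N3 -> N0.N0=(dead,v1) N0.N1=(alive,v0) N0.N2=(alive,v0) N0.N3=(alive,v0) | N3.N0=(dead,v1) N3.N1=(alive,v0) N3.N2=(alive,v0) N3.N3=(alive,v0)
Op 4: gossip N0<->N3 -> N0.N0=(dead,v1) N0.N1=(alive,v0) N0.N2=(alive,v0) N0.N3=(alive,v0) | N3.N0=(dead,v1) N3.N1=(alive,v0) N3.N2=(alive,v0) N3.N3=(alive,v0)
Op 5: gossip N1<->N3 -> N1.N0=(dead,v1) N1.N1=(alive,v0) N1.N2=(alive,v0) N1.N3=(alive,v0) | N3.N0=(dead,v1) N3.N1=(alive,v0) N3.N2=(alive,v0) N3.N3=(alive,v0)
Op 6: N0 marks N0=suspect -> (suspect,v2)
Op 7: N2 marks N0=dead -> (dead,v1)
Op 8: N1 marks N3=dead -> (dead,v1)
Op 9: gossip N3<->N1 -> N3.N0=(dead,v1) N3.N1=(alive,v0) N3.N2=(alive,v0) N3.N3=(dead,v1) | N1.N0=(dead,v1) N1.N1=(alive,v0) N1.N2=(alive,v0) N1.N3=(dead,v1)
Op 10: gossip N2<->N0 -> N2.N0=(suspect,v2) N2.N1=(alive,v0) N2.N2=(alive,v0) N2.N3=(alive,v0) | N0.N0=(suspect,v2) N0.N1=(alive,v0) N0.N2=(alive,v0) N0.N3=(alive,v0)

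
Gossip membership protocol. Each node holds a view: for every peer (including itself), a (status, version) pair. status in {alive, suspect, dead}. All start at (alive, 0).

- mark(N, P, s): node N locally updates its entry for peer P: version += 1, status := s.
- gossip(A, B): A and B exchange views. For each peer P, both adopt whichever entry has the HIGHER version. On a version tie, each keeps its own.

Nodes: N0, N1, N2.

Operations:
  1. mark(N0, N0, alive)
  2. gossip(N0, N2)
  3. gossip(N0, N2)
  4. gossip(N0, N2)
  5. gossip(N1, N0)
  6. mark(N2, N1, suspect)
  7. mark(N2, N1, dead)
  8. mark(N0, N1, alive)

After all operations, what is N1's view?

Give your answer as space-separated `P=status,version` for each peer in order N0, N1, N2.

Answer: N0=alive,1 N1=alive,0 N2=alive,0

Derivation:
Op 1: N0 marks N0=alive -> (alive,v1)
Op 2: gossip N0<->N2 -> N0.N0=(alive,v1) N0.N1=(alive,v0) N0.N2=(alive,v0) | N2.N0=(alive,v1) N2.N1=(alive,v0) N2.N2=(alive,v0)
Op 3: gossip N0<->N2 -> N0.N0=(alive,v1) N0.N1=(alive,v0) N0.N2=(alive,v0) | N2.N0=(alive,v1) N2.N1=(alive,v0) N2.N2=(alive,v0)
Op 4: gossip N0<->N2 -> N0.N0=(alive,v1) N0.N1=(alive,v0) N0.N2=(alive,v0) | N2.N0=(alive,v1) N2.N1=(alive,v0) N2.N2=(alive,v0)
Op 5: gossip N1<->N0 -> N1.N0=(alive,v1) N1.N1=(alive,v0) N1.N2=(alive,v0) | N0.N0=(alive,v1) N0.N1=(alive,v0) N0.N2=(alive,v0)
Op 6: N2 marks N1=suspect -> (suspect,v1)
Op 7: N2 marks N1=dead -> (dead,v2)
Op 8: N0 marks N1=alive -> (alive,v1)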